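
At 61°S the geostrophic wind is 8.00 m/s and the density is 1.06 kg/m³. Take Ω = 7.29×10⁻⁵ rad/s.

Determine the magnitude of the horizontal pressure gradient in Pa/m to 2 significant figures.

1.1×10⁻³ Pa/m

Coriolis parameter at 61°S:
f = 2Ω sin φ = 2 × 7.29×10⁻⁵ × sin 61° = 1.28×10⁻⁴ s⁻¹
Geostrophic balance rearranged: |∂P/∂n| = f ρ V_g
|∂P/∂n| = 1.28×10⁻⁴ × 1.06 × 8.00 = 1.08×10⁻³ Pa/m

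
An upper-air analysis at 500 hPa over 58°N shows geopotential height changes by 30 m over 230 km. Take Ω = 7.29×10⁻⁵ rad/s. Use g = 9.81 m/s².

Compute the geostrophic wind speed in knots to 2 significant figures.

Coriolis parameter at 58°N:
f = 2Ω sin φ = 2 × 7.29×10⁻⁵ × sin 58° = 1.24×10⁻⁴ s⁻¹
Height gradient: |∂Z/∂n| = 30 m / 230000 m = 1.30×10⁻⁴
On a pressure surface, geostrophic balance gives V_g = (g/f)|∂Z/∂n|:
V_g = 9.81 × 1.30×10⁻⁴ / 1.24×10⁻⁴ = 10.3 m/s
Converting: 10.3 m/s × 1.944 = 20 knots

20 knots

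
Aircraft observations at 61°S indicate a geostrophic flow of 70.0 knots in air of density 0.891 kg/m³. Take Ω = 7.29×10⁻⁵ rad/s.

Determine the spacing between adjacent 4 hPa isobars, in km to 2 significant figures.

Coriolis parameter at 61°S:
f = 2Ω sin φ = 2 × 7.29×10⁻⁵ × sin 61° = 1.28×10⁻⁴ s⁻¹
Wind speed in SI: 70.0 knots = 36.0 m/s
Geostrophic balance rearranged: |∂P/∂n| = f ρ V_g
|∂P/∂n| = 1.28×10⁻⁴ × 0.891 × 36.0 = 4.09×10⁻³ Pa/m
Isobar spacing: Δn = ΔP/|∂P/∂n| = 400 Pa / 4.09×10⁻³ Pa/m = 97762 m ≈ 98 km

98 km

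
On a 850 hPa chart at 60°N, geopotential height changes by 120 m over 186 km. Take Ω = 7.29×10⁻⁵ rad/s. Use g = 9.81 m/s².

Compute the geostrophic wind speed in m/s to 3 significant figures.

50.1 m/s

Coriolis parameter at 60°N:
f = 2Ω sin φ = 2 × 7.29×10⁻⁵ × sin 60° = 1.26×10⁻⁴ s⁻¹
Height gradient: |∂Z/∂n| = 120 m / 186000 m = 6.45×10⁻⁴
On a pressure surface, geostrophic balance gives V_g = (g/f)|∂Z/∂n|:
V_g = 9.81 × 6.45×10⁻⁴ / 1.26×10⁻⁴ = 50.1 m/s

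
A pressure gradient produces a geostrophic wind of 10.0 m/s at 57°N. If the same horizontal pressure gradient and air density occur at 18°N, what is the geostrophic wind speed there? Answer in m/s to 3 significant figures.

With the same pressure gradient and density, V_g ∝ 1/f ∝ 1/sin φ.
V₂ = V₁ · sin φ₁ / sin φ₂ = 10.0 × sin 57° / sin 18°
V₂ = 10.0 × 0.8387/0.3090 = 27.1 m/s

27.1 m/s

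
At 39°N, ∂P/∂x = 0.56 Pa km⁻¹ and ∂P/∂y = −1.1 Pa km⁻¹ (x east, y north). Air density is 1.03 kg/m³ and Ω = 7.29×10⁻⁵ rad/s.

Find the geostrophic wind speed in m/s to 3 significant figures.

Coriolis parameter at 39°N:
f = 2Ω sin φ = 2 × 7.29×10⁻⁵ × sin 39° = 9.18×10⁻⁵ s⁻¹
Component geostrophic relations (x east, y north):
u_g = −(1/(fρ)) ∂P/∂y,  v_g = (1/(fρ)) ∂P/∂x
u_g = −(−1.1×10⁻³)/(9.18×10⁻⁵ × 1.03) = 11.6 m/s;  v_g = (0.56×10⁻³)/(9.18×10⁻⁵ × 1.03) = 5.93 m/s
|V_g| = √(u_g² + v_g²) = 13.1 m/s

13.1 m/s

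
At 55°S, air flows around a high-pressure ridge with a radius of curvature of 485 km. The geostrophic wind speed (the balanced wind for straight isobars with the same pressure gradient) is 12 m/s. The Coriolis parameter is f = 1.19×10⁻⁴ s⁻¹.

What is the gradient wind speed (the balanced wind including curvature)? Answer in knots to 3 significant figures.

Around a high, pressure-gradient force acts outward with centrifugal, so Coriolis balances both:
fV = (1/ρ)|∂P/∂n| + V²/R  →  V² − fR·V + fR·V_g = 0
With fR = 1.19×10⁻⁴ × 485×10³ m = 57.7 m/s:
V = [fR − √((fR)² − 4 fR V_g)]/2 = [57.7 − √(57.7² − 4×57.7×12)]/2 = 17 m/s
Supergeostrophic (V > V_g = 12 m/s), as expected around a high.
Converting: 17 m/s × 1.944 = 33.1 knots

33.1 knots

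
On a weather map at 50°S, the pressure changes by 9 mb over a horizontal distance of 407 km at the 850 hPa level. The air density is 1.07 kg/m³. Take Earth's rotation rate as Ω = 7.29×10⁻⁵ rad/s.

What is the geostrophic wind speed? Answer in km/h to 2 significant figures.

Coriolis parameter at 50°S:
f = 2Ω sin φ = 2 × 7.29×10⁻⁵ × sin 50° = 1.12×10⁻⁴ s⁻¹
Pressure gradient: |∂P/∂n| = 900 Pa / 407000 m = 2.21×10⁻³ Pa/m
Geostrophic balance (pressure-gradient force = Coriolis force):
V_g = (1/(fρ)) |∂P/∂n| = 2.21×10⁻³ / (1.12×10⁻⁴ × 1.07) = 18.5 m/s
Converting: 18.5 m/s × 3.6 = 67 km/h

67 km/h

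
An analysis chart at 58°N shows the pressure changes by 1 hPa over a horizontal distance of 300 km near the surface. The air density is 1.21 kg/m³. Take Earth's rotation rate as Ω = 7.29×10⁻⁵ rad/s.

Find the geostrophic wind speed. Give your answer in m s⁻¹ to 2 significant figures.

Coriolis parameter at 58°N:
f = 2Ω sin φ = 2 × 7.29×10⁻⁵ × sin 58° = 1.24×10⁻⁴ s⁻¹
Pressure gradient: |∂P/∂n| = 100 Pa / 300000 m = 3.33×10⁻⁴ Pa/m
Geostrophic balance (pressure-gradient force = Coriolis force):
V_g = (1/(fρ)) |∂P/∂n| = 3.33×10⁻⁴ / (1.24×10⁻⁴ × 1.21) = 2.23 m/s

2.2 m s⁻¹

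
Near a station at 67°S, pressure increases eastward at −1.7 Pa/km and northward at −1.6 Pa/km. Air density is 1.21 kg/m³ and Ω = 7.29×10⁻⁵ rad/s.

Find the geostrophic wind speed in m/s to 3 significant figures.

Coriolis parameter at 67°S:
f = 2Ω sin φ = 2 × 7.29×10⁻⁵ × sin 67° = 1.34×10⁻⁴ s⁻¹
In the Southern Hemisphere f is negative: f = −1.34×10⁻⁴ s⁻¹.
Component geostrophic relations (x east, y north):
u_g = −(1/(fρ)) ∂P/∂y,  v_g = (1/(fρ)) ∂P/∂x
u_g = −(−1.6×10⁻³)/(−1.34×10⁻⁴ × 1.21) = −9.85 m/s;  v_g = (−1.7×10⁻³)/(−1.34×10⁻⁴ × 1.21) = 10.5 m/s
|V_g| = √(u_g² + v_g²) = 14.4 m/s

14.4 m/s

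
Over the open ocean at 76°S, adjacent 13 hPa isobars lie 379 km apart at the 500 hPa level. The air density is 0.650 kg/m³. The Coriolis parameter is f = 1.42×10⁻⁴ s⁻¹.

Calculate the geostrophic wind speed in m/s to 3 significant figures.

Pressure gradient: |∂P/∂n| = 1300 Pa / 379000 m = 3.43×10⁻³ Pa/m
Geostrophic balance (pressure-gradient force = Coriolis force):
V_g = (1/(fρ)) |∂P/∂n| = 3.43×10⁻³ / (1.42×10⁻⁴ × 0.650) = 37.2 m/s

37.2 m/s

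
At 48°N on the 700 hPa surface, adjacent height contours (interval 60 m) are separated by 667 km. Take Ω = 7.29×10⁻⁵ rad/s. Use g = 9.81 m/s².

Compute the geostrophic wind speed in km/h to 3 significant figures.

29.3 km/h

Coriolis parameter at 48°N:
f = 2Ω sin φ = 2 × 7.29×10⁻⁵ × sin 48° = 1.08×10⁻⁴ s⁻¹
Height gradient: |∂Z/∂n| = 60 m / 667000 m = 9.00×10⁻⁵
On a pressure surface, geostrophic balance gives V_g = (g/f)|∂Z/∂n|:
V_g = 9.81 × 9.00×10⁻⁵ / 1.08×10⁻⁴ = 8.14 m/s
Converting: 8.14 m/s × 3.6 = 29.3 km/h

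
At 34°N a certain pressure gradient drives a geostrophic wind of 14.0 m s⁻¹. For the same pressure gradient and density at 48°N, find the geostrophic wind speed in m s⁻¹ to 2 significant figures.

11 m s⁻¹

With the same pressure gradient and density, V_g ∝ 1/f ∝ 1/sin φ.
V₂ = V₁ · sin φ₁ / sin φ₂ = 14.0 × sin 34° / sin 48°
V₂ = 14.0 × 0.5592/0.7431 = 11 m s⁻¹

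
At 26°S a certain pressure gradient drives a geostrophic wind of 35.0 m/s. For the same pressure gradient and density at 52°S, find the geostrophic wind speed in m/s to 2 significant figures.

19 m/s

With the same pressure gradient and density, V_g ∝ 1/f ∝ 1/sin φ.
V₂ = V₁ · sin φ₁ / sin φ₂ = 35.0 × sin 26° / sin 52°
V₂ = 35.0 × 0.4384/0.7880 = 19 m/s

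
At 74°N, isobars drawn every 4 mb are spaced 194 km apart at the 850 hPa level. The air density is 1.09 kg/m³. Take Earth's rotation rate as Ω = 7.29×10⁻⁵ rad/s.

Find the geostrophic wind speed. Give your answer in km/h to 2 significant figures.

49 km/h

Coriolis parameter at 74°N:
f = 2Ω sin φ = 2 × 7.29×10⁻⁵ × sin 74° = 1.40×10⁻⁴ s⁻¹
Pressure gradient: |∂P/∂n| = 400 Pa / 194000 m = 2.06×10⁻³ Pa/m
Geostrophic balance (pressure-gradient force = Coriolis force):
V_g = (1/(fρ)) |∂P/∂n| = 2.06×10⁻³ / (1.40×10⁻⁴ × 1.09) = 13.5 m/s
Converting: 13.5 m/s × 3.6 = 49 km/h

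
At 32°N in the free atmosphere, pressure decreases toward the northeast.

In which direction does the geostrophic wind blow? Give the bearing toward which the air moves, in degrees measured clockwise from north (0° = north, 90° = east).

The pressure-gradient force points toward the northeast (bearing 045°).
Geostrophic balance: in the Northern Hemisphere the Coriolis force deflects motion to the right, so the geostrophic wind blows 90° to the right of the pressure-gradient force (low pressure on the left).
Rotating 045° by 90° clockwise gives 135° — the wind blows toward the southeast.

135°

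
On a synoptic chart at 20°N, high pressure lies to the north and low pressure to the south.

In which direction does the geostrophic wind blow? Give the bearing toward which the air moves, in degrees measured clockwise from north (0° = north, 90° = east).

270°

The pressure-gradient force points toward the south (bearing 180°).
Geostrophic balance: in the Northern Hemisphere the Coriolis force deflects motion to the right, so the geostrophic wind blows 90° to the right of the pressure-gradient force (low pressure on the left).
Rotating 180° by 90° clockwise gives 270° — the wind blows toward the west.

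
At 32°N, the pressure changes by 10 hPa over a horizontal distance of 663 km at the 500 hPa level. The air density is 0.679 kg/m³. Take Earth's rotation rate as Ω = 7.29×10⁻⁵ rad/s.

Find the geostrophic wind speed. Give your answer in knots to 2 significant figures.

Coriolis parameter at 32°N:
f = 2Ω sin φ = 2 × 7.29×10⁻⁵ × sin 32° = 7.73×10⁻⁵ s⁻¹
Pressure gradient: |∂P/∂n| = 1000 Pa / 663000 m = 1.51×10⁻³ Pa/m
Geostrophic balance (pressure-gradient force = Coriolis force):
V_g = (1/(fρ)) |∂P/∂n| = 1.51×10⁻³ / (7.73×10⁻⁵ × 0.679) = 28.8 m/s
Converting: 28.8 m/s × 1.944 = 56 knots

56 knots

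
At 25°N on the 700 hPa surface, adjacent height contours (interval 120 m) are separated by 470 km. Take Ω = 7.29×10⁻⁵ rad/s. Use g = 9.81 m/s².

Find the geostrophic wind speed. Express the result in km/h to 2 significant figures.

Coriolis parameter at 25°N:
f = 2Ω sin φ = 2 × 7.29×10⁻⁵ × sin 25° = 6.16×10⁻⁵ s⁻¹
Height gradient: |∂Z/∂n| = 120 m / 470000 m = 2.55×10⁻⁴
On a pressure surface, geostrophic balance gives V_g = (g/f)|∂Z/∂n|:
V_g = 9.81 × 2.55×10⁻⁴ / 6.16×10⁻⁵ = 40.6 m/s
Converting: 40.6 m/s × 3.6 = 150 km/h

150 km/h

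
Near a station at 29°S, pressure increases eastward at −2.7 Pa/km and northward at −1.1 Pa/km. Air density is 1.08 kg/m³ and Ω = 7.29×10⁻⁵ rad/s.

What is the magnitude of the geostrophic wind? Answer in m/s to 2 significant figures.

38 m/s

Coriolis parameter at 29°S:
f = 2Ω sin φ = 2 × 7.29×10⁻⁵ × sin 29° = 7.07×10⁻⁵ s⁻¹
In the Southern Hemisphere f is negative: f = −7.07×10⁻⁵ s⁻¹.
Component geostrophic relations (x east, y north):
u_g = −(1/(fρ)) ∂P/∂y,  v_g = (1/(fρ)) ∂P/∂x
u_g = −(−1.1×10⁻³)/(−7.07×10⁻⁵ × 1.08) = −14.4 m/s;  v_g = (−2.7×10⁻³)/(−7.07×10⁻⁵ × 1.08) = 35.4 m/s
|V_g| = √(u_g² + v_g²) = 38.2 m/s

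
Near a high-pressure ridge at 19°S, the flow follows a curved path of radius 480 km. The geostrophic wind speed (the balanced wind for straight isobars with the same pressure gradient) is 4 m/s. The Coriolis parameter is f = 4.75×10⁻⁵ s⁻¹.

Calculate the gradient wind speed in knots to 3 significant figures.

Around a high, pressure-gradient force acts outward with centrifugal, so Coriolis balances both:
fV = (1/ρ)|∂P/∂n| + V²/R  →  V² − fR·V + fR·V_g = 0
With fR = 4.75×10⁻⁵ × 480×10³ m = 22.8 m/s:
V = [fR − √((fR)² − 4 fR V_g)]/2 = [22.8 − √(22.8² − 4×22.8×4)]/2 = 5.17 m/s
Supergeostrophic (V > V_g = 4 m/s), as expected around a high.
Converting: 5.17 m/s × 1.944 = 10.1 knots

10.1 knots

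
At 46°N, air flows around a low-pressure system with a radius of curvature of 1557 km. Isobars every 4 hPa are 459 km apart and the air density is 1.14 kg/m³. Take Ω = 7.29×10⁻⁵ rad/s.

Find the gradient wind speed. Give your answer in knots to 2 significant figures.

14 knots

Coriolis parameter at 46°N:
f = 2Ω sin φ = 2 × 7.29×10⁻⁵ × sin 46° = 1.05×10⁻⁴ s⁻¹
Pressure gradient: |∂P/∂n| = 400 Pa / 459000 m = 8.71×10⁻⁴ Pa/m
Geostrophic speed: V_g = |∂P/∂n|/(fρ) = 8.71×10⁻⁴/(1.05×10⁻⁴ × 1.14) = 7.29 m/s
Around a low, centrifugal force acts outward with Coriolis, so pressure-gradient force balances both:
(1/ρ)|∂P/∂n| = fV + V²/R  →  V² + fR·V − fR·V_g = 0
With fR = 1.05×10⁻⁴ × 1557×10³ m = 163 m/s:
V = [−fR + √((fR)² + 4 fR V_g)]/2 = [−163 + √(163² + 4×163×7.29)]/2 = 6.99 m/s
Subgeostrophic (V < V_g = 7.29 m/s), as expected around a low.
Converting: 6.99 m/s × 1.944 = 14 knots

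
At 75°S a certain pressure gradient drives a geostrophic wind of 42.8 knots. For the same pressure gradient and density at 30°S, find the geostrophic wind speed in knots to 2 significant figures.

With the same pressure gradient and density, V_g ∝ 1/f ∝ 1/sin φ.
V₂ = V₁ · sin φ₁ / sin φ₂ = 42.8 × sin 75° / sin 30°
V₂ = 42.8 × 0.9659/0.5000 = 83 knots

83 knots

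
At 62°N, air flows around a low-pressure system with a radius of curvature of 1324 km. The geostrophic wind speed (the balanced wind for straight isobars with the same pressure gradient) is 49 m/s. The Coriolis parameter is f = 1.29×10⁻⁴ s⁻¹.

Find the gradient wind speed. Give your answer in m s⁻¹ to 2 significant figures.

40 m s⁻¹

Around a low, centrifugal force acts outward with Coriolis, so pressure-gradient force balances both:
(1/ρ)|∂P/∂n| = fV + V²/R  →  V² + fR·V − fR·V_g = 0
With fR = 1.29×10⁻⁴ × 1324×10³ m = 171 m/s:
V = [−fR + √((fR)² + 4 fR V_g)]/2 = [−171 + √(171² + 4×171×49)]/2 = 39.7 m/s
Subgeostrophic (V < V_g = 49 m/s), as expected around a low.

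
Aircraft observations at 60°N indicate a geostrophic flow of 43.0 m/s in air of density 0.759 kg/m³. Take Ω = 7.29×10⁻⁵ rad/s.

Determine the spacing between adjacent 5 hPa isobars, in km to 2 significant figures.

Coriolis parameter at 60°N:
f = 2Ω sin φ = 2 × 7.29×10⁻⁵ × sin 60° = 1.26×10⁻⁴ s⁻¹
Geostrophic balance rearranged: |∂P/∂n| = f ρ V_g
|∂P/∂n| = 1.26×10⁻⁴ × 0.759 × 43.0 = 4.12×10⁻³ Pa/m
Isobar spacing: Δn = ΔP/|∂P/∂n| = 500 Pa / 4.12×10⁻³ Pa/m = 121331 m ≈ 120 km

120 km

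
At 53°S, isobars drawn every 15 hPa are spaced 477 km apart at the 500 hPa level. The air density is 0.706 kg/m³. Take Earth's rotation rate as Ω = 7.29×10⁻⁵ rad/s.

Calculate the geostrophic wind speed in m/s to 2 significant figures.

Coriolis parameter at 53°S:
f = 2Ω sin φ = 2 × 7.29×10⁻⁵ × sin 53° = 1.16×10⁻⁴ s⁻¹
Pressure gradient: |∂P/∂n| = 1500 Pa / 477000 m = 3.14×10⁻³ Pa/m
Geostrophic balance (pressure-gradient force = Coriolis force):
V_g = (1/(fρ)) |∂P/∂n| = 3.14×10⁻³ / (1.16×10⁻⁴ × 0.706) = 38.3 m/s

38 m/s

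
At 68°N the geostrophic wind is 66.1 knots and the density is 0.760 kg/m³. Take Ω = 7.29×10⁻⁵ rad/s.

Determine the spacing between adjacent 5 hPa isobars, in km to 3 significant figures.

Coriolis parameter at 68°N:
f = 2Ω sin φ = 2 × 7.29×10⁻⁵ × sin 68° = 1.35×10⁻⁴ s⁻¹
Wind speed in SI: 66.1 knots = 34.0 m/s
Geostrophic balance rearranged: |∂P/∂n| = f ρ V_g
|∂P/∂n| = 1.35×10⁻⁴ × 0.760 × 34.0 = 3.49×10⁻³ Pa/m
Isobar spacing: Δn = ΔP/|∂P/∂n| = 500 Pa / 3.49×10⁻³ Pa/m = 143118 m ≈ 143 km

143 km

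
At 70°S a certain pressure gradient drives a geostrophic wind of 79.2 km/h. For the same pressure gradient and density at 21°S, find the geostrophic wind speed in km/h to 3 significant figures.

With the same pressure gradient and density, V_g ∝ 1/f ∝ 1/sin φ.
V₂ = V₁ · sin φ₁ / sin φ₂ = 79.2 × sin 70° / sin 21°
V₂ = 79.2 × 0.9397/0.3584 = 208 km/h

208 km/h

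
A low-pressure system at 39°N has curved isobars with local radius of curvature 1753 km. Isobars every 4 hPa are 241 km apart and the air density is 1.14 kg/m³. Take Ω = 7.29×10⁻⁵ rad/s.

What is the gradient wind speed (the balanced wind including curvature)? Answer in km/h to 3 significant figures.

52.4 km/h

Coriolis parameter at 39°N:
f = 2Ω sin φ = 2 × 7.29×10⁻⁵ × sin 39° = 9.18×10⁻⁵ s⁻¹
Pressure gradient: |∂P/∂n| = 400 Pa / 241000 m = 1.66×10⁻³ Pa/m
Geostrophic speed: V_g = |∂P/∂n|/(fρ) = 1.66×10⁻³/(9.18×10⁻⁵ × 1.14) = 15.9 m/s
Around a low, centrifugal force acts outward with Coriolis, so pressure-gradient force balances both:
(1/ρ)|∂P/∂n| = fV + V²/R  →  V² + fR·V − fR·V_g = 0
With fR = 9.18×10⁻⁵ × 1753×10³ m = 161 m/s:
V = [−fR + √((fR)² + 4 fR V_g)]/2 = [−161 + √(161² + 4×161×15.9)]/2 = 14.6 m/s
Subgeostrophic (V < V_g = 15.9 m/s), as expected around a low.
Converting: 14.6 m/s × 3.6 = 52.4 km/h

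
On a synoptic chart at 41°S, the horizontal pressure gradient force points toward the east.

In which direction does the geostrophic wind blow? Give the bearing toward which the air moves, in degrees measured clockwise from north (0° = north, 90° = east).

000°

The pressure-gradient force points toward the east (bearing 090°).
Geostrophic balance: in the Southern Hemisphere the Coriolis force deflects motion to the left, so the geostrophic wind blows 90° to the left of the pressure-gradient force (low pressure on the right).
Rotating 090° by 90° counterclockwise gives 000° — the wind blows toward the north.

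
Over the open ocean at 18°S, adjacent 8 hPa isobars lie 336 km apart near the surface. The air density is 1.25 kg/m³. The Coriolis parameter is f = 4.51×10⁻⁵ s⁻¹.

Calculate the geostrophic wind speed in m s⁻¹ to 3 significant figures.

42.2 m s⁻¹

Pressure gradient: |∂P/∂n| = 800 Pa / 336000 m = 2.38×10⁻³ Pa/m
Geostrophic balance (pressure-gradient force = Coriolis force):
V_g = (1/(fρ)) |∂P/∂n| = 2.38×10⁻³ / (4.51×10⁻⁵ × 1.25) = 42.2 m/s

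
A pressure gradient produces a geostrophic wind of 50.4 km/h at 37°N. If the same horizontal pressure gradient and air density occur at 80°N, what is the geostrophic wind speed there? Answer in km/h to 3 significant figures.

30.8 km/h

With the same pressure gradient and density, V_g ∝ 1/f ∝ 1/sin φ.
V₂ = V₁ · sin φ₁ / sin φ₂ = 50.4 × sin 37° / sin 80°
V₂ = 50.4 × 0.6018/0.9848 = 30.8 km/h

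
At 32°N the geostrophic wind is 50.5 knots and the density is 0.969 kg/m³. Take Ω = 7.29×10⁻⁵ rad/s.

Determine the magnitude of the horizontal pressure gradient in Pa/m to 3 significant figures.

Coriolis parameter at 32°N:
f = 2Ω sin φ = 2 × 7.29×10⁻⁵ × sin 32° = 7.73×10⁻⁵ s⁻¹
Wind speed in SI: 50.5 knots = 26.0 m/s
Geostrophic balance rearranged: |∂P/∂n| = f ρ V_g
|∂P/∂n| = 7.73×10⁻⁵ × 0.969 × 26.0 = 1.95×10⁻³ Pa/m

1.95×10⁻³ Pa/m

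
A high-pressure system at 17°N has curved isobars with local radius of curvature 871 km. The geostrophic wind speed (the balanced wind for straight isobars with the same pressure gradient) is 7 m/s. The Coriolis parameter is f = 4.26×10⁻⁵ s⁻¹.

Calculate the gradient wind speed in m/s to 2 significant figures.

9.4 m/s

Around a high, pressure-gradient force acts outward with centrifugal, so Coriolis balances both:
fV = (1/ρ)|∂P/∂n| + V²/R  →  V² − fR·V + fR·V_g = 0
With fR = 4.26×10⁻⁵ × 871×10³ m = 37.1 m/s:
V = [fR − √((fR)² − 4 fR V_g)]/2 = [37.1 − √(37.1² − 4×37.1×7)]/2 = 9.36 m/s
Supergeostrophic (V > V_g = 7 m/s), as expected around a high.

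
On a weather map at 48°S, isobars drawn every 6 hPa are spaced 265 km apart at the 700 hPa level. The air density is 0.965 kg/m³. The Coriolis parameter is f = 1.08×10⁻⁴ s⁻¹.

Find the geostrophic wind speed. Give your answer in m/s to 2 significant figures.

Pressure gradient: |∂P/∂n| = 600 Pa / 265000 m = 2.26×10⁻³ Pa/m
Geostrophic balance (pressure-gradient force = Coriolis force):
V_g = (1/(fρ)) |∂P/∂n| = 2.26×10⁻³ / (1.08×10⁻⁴ × 0.965) = 21.7 m/s

22 m/s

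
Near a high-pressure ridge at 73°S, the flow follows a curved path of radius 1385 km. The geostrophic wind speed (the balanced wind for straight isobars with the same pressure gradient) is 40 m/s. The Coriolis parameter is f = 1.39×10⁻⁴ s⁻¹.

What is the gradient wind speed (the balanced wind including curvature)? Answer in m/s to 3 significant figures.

56.7 m/s

Around a high, pressure-gradient force acts outward with centrifugal, so Coriolis balances both:
fV = (1/ρ)|∂P/∂n| + V²/R  →  V² − fR·V + fR·V_g = 0
With fR = 1.39×10⁻⁴ × 1385×10³ m = 193 m/s:
V = [fR − √((fR)² − 4 fR V_g)]/2 = [193 − √(193² − 4×193×40)]/2 = 56.7 m/s
Supergeostrophic (V > V_g = 40 m/s), as expected around a high.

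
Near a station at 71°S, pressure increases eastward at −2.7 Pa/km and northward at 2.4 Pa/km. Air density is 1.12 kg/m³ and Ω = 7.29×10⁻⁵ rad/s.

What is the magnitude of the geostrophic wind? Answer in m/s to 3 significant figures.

23.4 m/s

Coriolis parameter at 71°S:
f = 2Ω sin φ = 2 × 7.29×10⁻⁵ × sin 71° = 1.38×10⁻⁴ s⁻¹
In the Southern Hemisphere f is negative: f = −1.38×10⁻⁴ s⁻¹.
Component geostrophic relations (x east, y north):
u_g = −(1/(fρ)) ∂P/∂y,  v_g = (1/(fρ)) ∂P/∂x
u_g = −(2.4×10⁻³)/(−1.38×10⁻⁴ × 1.12) = 15.5 m/s;  v_g = (−2.7×10⁻³)/(−1.38×10⁻⁴ × 1.12) = 17.5 m/s
|V_g| = √(u_g² + v_g²) = 23.4 m/s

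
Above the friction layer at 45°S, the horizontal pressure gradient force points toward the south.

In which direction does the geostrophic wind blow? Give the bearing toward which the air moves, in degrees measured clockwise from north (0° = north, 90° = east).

The pressure-gradient force points toward the south (bearing 180°).
Geostrophic balance: in the Southern Hemisphere the Coriolis force deflects motion to the left, so the geostrophic wind blows 90° to the left of the pressure-gradient force (low pressure on the right).
Rotating 180° by 90° counterclockwise gives 090° — the wind blows toward the east.

090°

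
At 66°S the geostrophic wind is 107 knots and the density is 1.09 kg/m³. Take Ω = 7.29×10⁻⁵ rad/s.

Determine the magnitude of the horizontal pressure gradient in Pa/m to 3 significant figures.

7.99×10⁻³ Pa/m

Coriolis parameter at 66°S:
f = 2Ω sin φ = 2 × 7.29×10⁻⁵ × sin 66° = 1.33×10⁻⁴ s⁻¹
Wind speed in SI: 107 knots = 55.0 m/s
Geostrophic balance rearranged: |∂P/∂n| = f ρ V_g
|∂P/∂n| = 1.33×10⁻⁴ × 1.09 × 55.0 = 7.99×10⁻³ Pa/m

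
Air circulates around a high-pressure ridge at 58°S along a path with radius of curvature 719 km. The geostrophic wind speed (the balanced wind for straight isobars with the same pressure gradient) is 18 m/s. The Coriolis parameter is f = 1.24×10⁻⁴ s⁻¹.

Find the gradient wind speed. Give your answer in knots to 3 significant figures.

Around a high, pressure-gradient force acts outward with centrifugal, so Coriolis balances both:
fV = (1/ρ)|∂P/∂n| + V²/R  →  V² − fR·V + fR·V_g = 0
With fR = 1.24×10⁻⁴ × 719×10³ m = 89.2 m/s:
V = [fR − √((fR)² − 4 fR V_g)]/2 = [89.2 − √(89.2² − 4×89.2×18)]/2 = 25 m/s
Supergeostrophic (V > V_g = 18 m/s), as expected around a high.
Converting: 25 m/s × 1.944 = 48.6 knots

48.6 knots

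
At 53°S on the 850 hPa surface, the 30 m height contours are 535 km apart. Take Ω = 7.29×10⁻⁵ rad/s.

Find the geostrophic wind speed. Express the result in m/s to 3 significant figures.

4.72 m/s

Coriolis parameter at 53°S:
f = 2Ω sin φ = 2 × 7.29×10⁻⁵ × sin 53° = 1.16×10⁻⁴ s⁻¹
Height gradient: |∂Z/∂n| = 30 m / 535000 m = 5.61×10⁻⁵
On a pressure surface, geostrophic balance gives V_g = (g/f)|∂Z/∂n|:
V_g = 9.81 × 5.61×10⁻⁵ / 1.16×10⁻⁴ = 4.72 m/s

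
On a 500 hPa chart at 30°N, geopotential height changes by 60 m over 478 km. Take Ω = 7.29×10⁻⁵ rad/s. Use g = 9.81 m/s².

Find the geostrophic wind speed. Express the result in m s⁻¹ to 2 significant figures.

Coriolis parameter at 30°N:
f = 2Ω sin φ = 2 × 7.29×10⁻⁵ × sin 30° = 7.29×10⁻⁵ s⁻¹
Height gradient: |∂Z/∂n| = 60 m / 478000 m = 1.26×10⁻⁴
On a pressure surface, geostrophic balance gives V_g = (g/f)|∂Z/∂n|:
V_g = 9.81 × 1.26×10⁻⁴ / 7.29×10⁻⁵ = 16.9 m/s

17 m s⁻¹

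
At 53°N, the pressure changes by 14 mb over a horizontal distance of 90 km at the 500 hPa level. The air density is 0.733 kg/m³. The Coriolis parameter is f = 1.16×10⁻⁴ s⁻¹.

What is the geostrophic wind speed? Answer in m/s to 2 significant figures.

Pressure gradient: |∂P/∂n| = 1400 Pa / 90000 m = 1.56×10⁻² Pa/m
Geostrophic balance (pressure-gradient force = Coriolis force):
V_g = (1/(fρ)) |∂P/∂n| = 1.56×10⁻² / (1.16×10⁻⁴ × 0.733) = 183 m/s

180 m/s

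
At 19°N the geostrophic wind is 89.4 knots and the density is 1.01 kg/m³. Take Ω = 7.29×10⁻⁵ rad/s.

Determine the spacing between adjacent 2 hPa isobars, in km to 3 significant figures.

90.7 km

Coriolis parameter at 19°N:
f = 2Ω sin φ = 2 × 7.29×10⁻⁵ × sin 19° = 4.75×10⁻⁵ s⁻¹
Wind speed in SI: 89.4 knots = 46.0 m/s
Geostrophic balance rearranged: |∂P/∂n| = f ρ V_g
|∂P/∂n| = 4.75×10⁻⁵ × 1.01 × 46.0 = 2.20×10⁻³ Pa/m
Isobar spacing: Δn = ΔP/|∂P/∂n| = 200 Pa / 2.20×10⁻³ Pa/m = 90705 m ≈ 90.7 km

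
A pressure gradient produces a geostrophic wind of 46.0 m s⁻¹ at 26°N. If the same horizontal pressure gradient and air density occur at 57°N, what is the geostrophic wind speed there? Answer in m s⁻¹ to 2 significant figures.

With the same pressure gradient and density, V_g ∝ 1/f ∝ 1/sin φ.
V₂ = V₁ · sin φ₁ / sin φ₂ = 46.0 × sin 26° / sin 57°
V₂ = 46.0 × 0.4384/0.8387 = 24 m s⁻¹

24 m s⁻¹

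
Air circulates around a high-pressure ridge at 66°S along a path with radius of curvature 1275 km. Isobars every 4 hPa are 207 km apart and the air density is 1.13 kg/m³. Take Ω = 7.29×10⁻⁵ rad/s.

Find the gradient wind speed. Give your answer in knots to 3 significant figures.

27.2 knots

Coriolis parameter at 66°S:
f = 2Ω sin φ = 2 × 7.29×10⁻⁵ × sin 66° = 1.33×10⁻⁴ s⁻¹
Pressure gradient: |∂P/∂n| = 400 Pa / 207000 m = 1.93×10⁻³ Pa/m
Geostrophic speed: V_g = |∂P/∂n|/(fρ) = 1.93×10⁻³/(1.33×10⁻⁴ × 1.13) = 12.8 m/s
Around a high, pressure-gradient force acts outward with centrifugal, so Coriolis balances both:
fV = (1/ρ)|∂P/∂n| + V²/R  →  V² − fR·V + fR·V_g = 0
With fR = 1.33×10⁻⁴ × 1275×10³ m = 170 m/s:
V = [fR − √((fR)² − 4 fR V_g)]/2 = [170 − √(170² − 4×170×12.8)]/2 = 14 m/s
Supergeostrophic (V > V_g = 12.8 m/s), as expected around a high.
Converting: 14 m/s × 1.944 = 27.2 knots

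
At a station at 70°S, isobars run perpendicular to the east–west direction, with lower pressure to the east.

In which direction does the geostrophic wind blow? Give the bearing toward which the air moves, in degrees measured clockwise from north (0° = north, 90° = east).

000°

The pressure-gradient force points toward the east (bearing 090°).
Geostrophic balance: in the Southern Hemisphere the Coriolis force deflects motion to the left, so the geostrophic wind blows 90° to the left of the pressure-gradient force (low pressure on the right).
Rotating 090° by 90° counterclockwise gives 000° — the wind blows toward the north.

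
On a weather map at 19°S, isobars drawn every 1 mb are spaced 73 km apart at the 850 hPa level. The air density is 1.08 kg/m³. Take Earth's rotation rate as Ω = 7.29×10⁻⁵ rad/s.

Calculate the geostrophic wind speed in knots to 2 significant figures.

Coriolis parameter at 19°S:
f = 2Ω sin φ = 2 × 7.29×10⁻⁵ × sin 19° = 4.75×10⁻⁵ s⁻¹
Pressure gradient: |∂P/∂n| = 100 Pa / 73000 m = 1.37×10⁻³ Pa/m
Geostrophic balance (pressure-gradient force = Coriolis force):
V_g = (1/(fρ)) |∂P/∂n| = 1.37×10⁻³ / (4.75×10⁻⁵ × 1.08) = 26.7 m/s
Converting: 26.7 m/s × 1.944 = 52 knots

52 knots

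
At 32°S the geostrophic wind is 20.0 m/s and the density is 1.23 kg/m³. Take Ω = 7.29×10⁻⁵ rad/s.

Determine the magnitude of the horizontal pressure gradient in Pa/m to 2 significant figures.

1.9×10⁻³ Pa/m

Coriolis parameter at 32°S:
f = 2Ω sin φ = 2 × 7.29×10⁻⁵ × sin 32° = 7.73×10⁻⁵ s⁻¹
Geostrophic balance rearranged: |∂P/∂n| = f ρ V_g
|∂P/∂n| = 7.73×10⁻⁵ × 1.23 × 20.0 = 1.90×10⁻³ Pa/m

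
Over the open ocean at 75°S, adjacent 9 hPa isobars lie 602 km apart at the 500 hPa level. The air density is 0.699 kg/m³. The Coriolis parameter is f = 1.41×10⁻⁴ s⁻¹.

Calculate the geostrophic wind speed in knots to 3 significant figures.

29.5 knots

Pressure gradient: |∂P/∂n| = 900 Pa / 602000 m = 1.50×10⁻³ Pa/m
Geostrophic balance (pressure-gradient force = Coriolis force):
V_g = (1/(fρ)) |∂P/∂n| = 1.50×10⁻³ / (1.41×10⁻⁴ × 0.699) = 15.2 m/s
Converting: 15.2 m/s × 1.944 = 29.5 knots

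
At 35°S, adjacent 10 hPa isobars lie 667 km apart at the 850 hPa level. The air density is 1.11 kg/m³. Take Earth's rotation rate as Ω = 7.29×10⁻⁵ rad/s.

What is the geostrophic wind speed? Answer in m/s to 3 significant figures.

Coriolis parameter at 35°S:
f = 2Ω sin φ = 2 × 7.29×10⁻⁵ × sin 35° = 8.36×10⁻⁵ s⁻¹
Pressure gradient: |∂P/∂n| = 1000 Pa / 667000 m = 1.50×10⁻³ Pa/m
Geostrophic balance (pressure-gradient force = Coriolis force):
V_g = (1/(fρ)) |∂P/∂n| = 1.50×10⁻³ / (8.36×10⁻⁵ × 1.11) = 16.2 m/s

16.2 m/s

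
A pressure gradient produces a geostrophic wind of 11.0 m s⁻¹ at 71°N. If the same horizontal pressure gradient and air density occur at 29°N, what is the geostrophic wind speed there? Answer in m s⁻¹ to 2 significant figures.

With the same pressure gradient and density, V_g ∝ 1/f ∝ 1/sin φ.
V₂ = V₁ · sin φ₁ / sin φ₂ = 11.0 × sin 71° / sin 29°
V₂ = 11.0 × 0.9455/0.4848 = 21 m s⁻¹

21 m s⁻¹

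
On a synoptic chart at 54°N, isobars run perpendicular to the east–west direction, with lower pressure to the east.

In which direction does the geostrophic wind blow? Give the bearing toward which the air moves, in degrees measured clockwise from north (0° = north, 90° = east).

180°

The pressure-gradient force points toward the east (bearing 090°).
Geostrophic balance: in the Northern Hemisphere the Coriolis force deflects motion to the right, so the geostrophic wind blows 90° to the right of the pressure-gradient force (low pressure on the left).
Rotating 090° by 90° clockwise gives 180° — the wind blows toward the south.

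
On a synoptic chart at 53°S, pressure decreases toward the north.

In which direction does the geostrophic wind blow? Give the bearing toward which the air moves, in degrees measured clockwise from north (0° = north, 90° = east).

270°

The pressure-gradient force points toward the north (bearing 000°).
Geostrophic balance: in the Southern Hemisphere the Coriolis force deflects motion to the left, so the geostrophic wind blows 90° to the left of the pressure-gradient force (low pressure on the right).
Rotating 000° by 90° counterclockwise gives 270° — the wind blows toward the west.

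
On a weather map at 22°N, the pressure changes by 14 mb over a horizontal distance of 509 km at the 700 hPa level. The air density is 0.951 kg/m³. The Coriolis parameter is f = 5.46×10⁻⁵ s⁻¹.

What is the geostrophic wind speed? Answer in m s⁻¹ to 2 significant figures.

53 m s⁻¹

Pressure gradient: |∂P/∂n| = 1400 Pa / 509000 m = 2.75×10⁻³ Pa/m
Geostrophic balance (pressure-gradient force = Coriolis force):
V_g = (1/(fρ)) |∂P/∂n| = 2.75×10⁻³ / (5.46×10⁻⁵ × 0.951) = 53.0 m/s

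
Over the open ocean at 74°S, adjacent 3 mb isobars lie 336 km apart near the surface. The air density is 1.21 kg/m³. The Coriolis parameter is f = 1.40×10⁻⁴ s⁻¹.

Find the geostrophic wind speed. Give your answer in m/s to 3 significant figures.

5.27 m/s

Pressure gradient: |∂P/∂n| = 300 Pa / 336000 m = 8.93×10⁻⁴ Pa/m
Geostrophic balance (pressure-gradient force = Coriolis force):
V_g = (1/(fρ)) |∂P/∂n| = 8.93×10⁻⁴ / (1.40×10⁻⁴ × 1.21) = 5.27 m/s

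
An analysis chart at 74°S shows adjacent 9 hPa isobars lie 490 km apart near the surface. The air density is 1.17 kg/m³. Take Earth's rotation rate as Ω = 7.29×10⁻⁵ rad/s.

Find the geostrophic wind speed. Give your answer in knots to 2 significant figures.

22 knots

Coriolis parameter at 74°S:
f = 2Ω sin φ = 2 × 7.29×10⁻⁵ × sin 74° = 1.40×10⁻⁴ s⁻¹
Pressure gradient: |∂P/∂n| = 900 Pa / 490000 m = 1.84×10⁻³ Pa/m
Geostrophic balance (pressure-gradient force = Coriolis force):
V_g = (1/(fρ)) |∂P/∂n| = 1.84×10⁻³ / (1.40×10⁻⁴ × 1.17) = 11.2 m/s
Converting: 11.2 m/s × 1.944 = 22 knots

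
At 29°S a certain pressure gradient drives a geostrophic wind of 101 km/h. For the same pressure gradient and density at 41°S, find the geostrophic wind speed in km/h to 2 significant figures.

75 km/h

With the same pressure gradient and density, V_g ∝ 1/f ∝ 1/sin φ.
V₂ = V₁ · sin φ₁ / sin φ₂ = 101 × sin 29° / sin 41°
V₂ = 101 × 0.4848/0.6561 = 75 km/h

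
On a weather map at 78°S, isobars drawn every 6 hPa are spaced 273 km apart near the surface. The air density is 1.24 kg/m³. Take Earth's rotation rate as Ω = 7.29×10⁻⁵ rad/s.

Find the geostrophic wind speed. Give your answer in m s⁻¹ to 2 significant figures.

Coriolis parameter at 78°S:
f = 2Ω sin φ = 2 × 7.29×10⁻⁵ × sin 78° = 1.43×10⁻⁴ s⁻¹
Pressure gradient: |∂P/∂n| = 600 Pa / 273000 m = 2.20×10⁻³ Pa/m
Geostrophic balance (pressure-gradient force = Coriolis force):
V_g = (1/(fρ)) |∂P/∂n| = 2.20×10⁻³ / (1.43×10⁻⁴ × 1.24) = 12.4 m/s

12 m s⁻¹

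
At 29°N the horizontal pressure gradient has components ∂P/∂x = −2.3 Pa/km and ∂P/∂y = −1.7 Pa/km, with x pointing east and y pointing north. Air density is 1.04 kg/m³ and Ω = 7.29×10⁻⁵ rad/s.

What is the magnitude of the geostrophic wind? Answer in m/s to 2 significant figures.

39 m/s

Coriolis parameter at 29°N:
f = 2Ω sin φ = 2 × 7.29×10⁻⁵ × sin 29° = 7.07×10⁻⁵ s⁻¹
Component geostrophic relations (x east, y north):
u_g = −(1/(fρ)) ∂P/∂y,  v_g = (1/(fρ)) ∂P/∂x
u_g = −(−1.7×10⁻³)/(7.07×10⁻⁵ × 1.04) = 23.1 m/s;  v_g = (−2.3×10⁻³)/(7.07×10⁻⁵ × 1.04) = −31.3 m/s
|V_g| = √(u_g² + v_g²) = 38.9 m/s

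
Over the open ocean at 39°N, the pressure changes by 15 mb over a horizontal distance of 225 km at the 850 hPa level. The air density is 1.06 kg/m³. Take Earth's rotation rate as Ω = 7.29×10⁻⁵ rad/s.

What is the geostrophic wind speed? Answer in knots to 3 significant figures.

Coriolis parameter at 39°N:
f = 2Ω sin φ = 2 × 7.29×10⁻⁵ × sin 39° = 9.18×10⁻⁵ s⁻¹
Pressure gradient: |∂P/∂n| = 1500 Pa / 225000 m = 6.67×10⁻³ Pa/m
Geostrophic balance (pressure-gradient force = Coriolis force):
V_g = (1/(fρ)) |∂P/∂n| = 6.67×10⁻³ / (9.18×10⁻⁵ × 1.06) = 68.5 m/s
Converting: 68.5 m/s × 1.944 = 133 knots

133 knots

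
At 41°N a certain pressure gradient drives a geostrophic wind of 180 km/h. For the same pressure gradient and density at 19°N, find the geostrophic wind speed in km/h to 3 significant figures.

With the same pressure gradient and density, V_g ∝ 1/f ∝ 1/sin φ.
V₂ = V₁ · sin φ₁ / sin φ₂ = 180 × sin 41° / sin 19°
V₂ = 180 × 0.6561/0.3256 = 363 km/h

363 km/h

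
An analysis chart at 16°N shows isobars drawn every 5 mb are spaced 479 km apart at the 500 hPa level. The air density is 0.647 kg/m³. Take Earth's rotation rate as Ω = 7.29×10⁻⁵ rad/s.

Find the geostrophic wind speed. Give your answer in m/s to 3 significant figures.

Coriolis parameter at 16°N:
f = 2Ω sin φ = 2 × 7.29×10⁻⁵ × sin 16° = 4.02×10⁻⁵ s⁻¹
Pressure gradient: |∂P/∂n| = 500 Pa / 479000 m = 1.04×10⁻³ Pa/m
Geostrophic balance (pressure-gradient force = Coriolis force):
V_g = (1/(fρ)) |∂P/∂n| = 1.04×10⁻³ / (4.02×10⁻⁵ × 0.647) = 40.1 m/s

40.1 m/s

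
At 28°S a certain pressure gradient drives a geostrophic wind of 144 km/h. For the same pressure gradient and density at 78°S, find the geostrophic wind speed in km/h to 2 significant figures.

With the same pressure gradient and density, V_g ∝ 1/f ∝ 1/sin φ.
V₂ = V₁ · sin φ₁ / sin φ₂ = 144 × sin 28° / sin 78°
V₂ = 144 × 0.4695/0.9781 = 69 km/h

69 km/h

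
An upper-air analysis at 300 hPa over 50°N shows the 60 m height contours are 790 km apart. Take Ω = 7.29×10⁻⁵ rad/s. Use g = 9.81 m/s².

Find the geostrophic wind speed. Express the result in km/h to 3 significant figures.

Coriolis parameter at 50°N:
f = 2Ω sin φ = 2 × 7.29×10⁻⁵ × sin 50° = 1.12×10⁻⁴ s⁻¹
Height gradient: |∂Z/∂n| = 60 m / 790000 m = 7.59×10⁻⁵
On a pressure surface, geostrophic balance gives V_g = (g/f)|∂Z/∂n|:
V_g = 9.81 × 7.59×10⁻⁵ / 1.12×10⁻⁴ = 6.67 m/s
Converting: 6.67 m/s × 3.6 = 24.0 km/h

24.0 km/h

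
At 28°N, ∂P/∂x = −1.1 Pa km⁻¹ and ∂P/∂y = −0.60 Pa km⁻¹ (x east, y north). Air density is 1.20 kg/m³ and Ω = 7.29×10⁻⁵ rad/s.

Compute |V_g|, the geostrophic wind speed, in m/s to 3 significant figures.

15.3 m/s

Coriolis parameter at 28°N:
f = 2Ω sin φ = 2 × 7.29×10⁻⁵ × sin 28° = 6.84×10⁻⁵ s⁻¹
Component geostrophic relations (x east, y north):
u_g = −(1/(fρ)) ∂P/∂y,  v_g = (1/(fρ)) ∂P/∂x
u_g = −(−0.60×10⁻³)/(6.84×10⁻⁵ × 1.20) = 7.30 m/s;  v_g = (−1.1×10⁻³)/(6.84×10⁻⁵ × 1.20) = −13.4 m/s
|V_g| = √(u_g² + v_g²) = 15.3 m/s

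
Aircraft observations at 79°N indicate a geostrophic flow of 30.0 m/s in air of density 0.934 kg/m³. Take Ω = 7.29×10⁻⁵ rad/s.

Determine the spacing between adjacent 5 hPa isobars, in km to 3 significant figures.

125 km

Coriolis parameter at 79°N:
f = 2Ω sin φ = 2 × 7.29×10⁻⁵ × sin 79° = 1.43×10⁻⁴ s⁻¹
Geostrophic balance rearranged: |∂P/∂n| = f ρ V_g
|∂P/∂n| = 1.43×10⁻⁴ × 0.934 × 30.0 = 4.01×10⁻³ Pa/m
Isobar spacing: Δn = ΔP/|∂P/∂n| = 500 Pa / 4.01×10⁻³ Pa/m = 124680 m ≈ 125 km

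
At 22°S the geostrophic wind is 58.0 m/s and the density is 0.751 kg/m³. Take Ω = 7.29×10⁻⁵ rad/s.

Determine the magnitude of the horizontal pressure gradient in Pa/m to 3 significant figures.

2.38×10⁻³ Pa/m

Coriolis parameter at 22°S:
f = 2Ω sin φ = 2 × 7.29×10⁻⁵ × sin 22° = 5.46×10⁻⁵ s⁻¹
Geostrophic balance rearranged: |∂P/∂n| = f ρ V_g
|∂P/∂n| = 5.46×10⁻⁵ × 0.751 × 58.0 = 2.38×10⁻³ Pa/m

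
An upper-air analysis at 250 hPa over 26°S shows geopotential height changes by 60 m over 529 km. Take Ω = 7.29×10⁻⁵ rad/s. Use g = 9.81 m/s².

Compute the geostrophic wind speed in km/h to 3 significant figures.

62.7 km/h

Coriolis parameter at 26°S:
f = 2Ω sin φ = 2 × 7.29×10⁻⁵ × sin 26° = 6.39×10⁻⁵ s⁻¹
Height gradient: |∂Z/∂n| = 60 m / 529000 m = 1.13×10⁻⁴
On a pressure surface, geostrophic balance gives V_g = (g/f)|∂Z/∂n|:
V_g = 9.81 × 1.13×10⁻⁴ / 6.39×10⁻⁵ = 17.4 m/s
Converting: 17.4 m/s × 3.6 = 62.7 km/h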